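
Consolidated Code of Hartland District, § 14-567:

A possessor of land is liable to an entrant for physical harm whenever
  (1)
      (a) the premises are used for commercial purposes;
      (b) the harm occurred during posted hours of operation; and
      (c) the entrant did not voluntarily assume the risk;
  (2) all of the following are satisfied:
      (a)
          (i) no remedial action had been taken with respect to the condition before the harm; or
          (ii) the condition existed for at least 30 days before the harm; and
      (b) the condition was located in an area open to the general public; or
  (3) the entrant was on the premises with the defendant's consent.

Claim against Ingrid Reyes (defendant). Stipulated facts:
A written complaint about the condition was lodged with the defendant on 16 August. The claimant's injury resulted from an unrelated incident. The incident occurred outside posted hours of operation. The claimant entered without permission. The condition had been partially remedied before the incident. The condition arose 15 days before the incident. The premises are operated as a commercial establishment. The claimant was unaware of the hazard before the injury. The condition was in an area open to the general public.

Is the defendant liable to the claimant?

(a) commercial use — holds.
(b) during posted hours — not satisfied.
(c) no assumed risk — satisfied.
(1): T AND F AND T → false.
(i) no remedial action — fails.
(ii) condition ≥30 days old — not satisfied.
So (a) is not satisfied (F OR F).
(b) public area — holds.
(2): F AND T → false.
(3) consent to enter — not met.
Overall: F OR F OR F → false.

No — not liable.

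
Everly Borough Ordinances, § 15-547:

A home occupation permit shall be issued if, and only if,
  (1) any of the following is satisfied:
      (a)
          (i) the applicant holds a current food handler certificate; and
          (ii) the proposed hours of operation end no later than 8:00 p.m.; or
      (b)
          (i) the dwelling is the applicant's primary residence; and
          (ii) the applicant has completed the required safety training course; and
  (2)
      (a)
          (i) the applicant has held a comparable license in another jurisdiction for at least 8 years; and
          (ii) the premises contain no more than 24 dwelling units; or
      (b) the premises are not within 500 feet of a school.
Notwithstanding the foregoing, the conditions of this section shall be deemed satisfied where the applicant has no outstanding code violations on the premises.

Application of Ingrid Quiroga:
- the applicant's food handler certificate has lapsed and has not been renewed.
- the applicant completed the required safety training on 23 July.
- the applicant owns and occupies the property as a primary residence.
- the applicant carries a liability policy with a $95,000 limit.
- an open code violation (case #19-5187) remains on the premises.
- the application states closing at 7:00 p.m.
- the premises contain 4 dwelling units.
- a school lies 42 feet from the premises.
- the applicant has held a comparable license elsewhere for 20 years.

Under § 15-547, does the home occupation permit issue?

Yes — granted.

(i) food handler cert. — not met.
(ii) closes by 8 p.m. — satisfied.
(a) = F AND T = false.
(i) primary residence — satisfied.
(ii) safety training — holds.
So (b) is satisfied (T AND T).
(1): F OR T → true.
(i) prior license ≥ 8 yr — satisfied.
(ii) ≤ 24 units — met.
(a): T AND T → true.
(b) ≥500 ft from school — not satisfied.
So (2) is satisfied (T OR F).
Overall = T AND T = true.
Exception (no code violations) — not satisfied.
Result: main true OR exception false → true.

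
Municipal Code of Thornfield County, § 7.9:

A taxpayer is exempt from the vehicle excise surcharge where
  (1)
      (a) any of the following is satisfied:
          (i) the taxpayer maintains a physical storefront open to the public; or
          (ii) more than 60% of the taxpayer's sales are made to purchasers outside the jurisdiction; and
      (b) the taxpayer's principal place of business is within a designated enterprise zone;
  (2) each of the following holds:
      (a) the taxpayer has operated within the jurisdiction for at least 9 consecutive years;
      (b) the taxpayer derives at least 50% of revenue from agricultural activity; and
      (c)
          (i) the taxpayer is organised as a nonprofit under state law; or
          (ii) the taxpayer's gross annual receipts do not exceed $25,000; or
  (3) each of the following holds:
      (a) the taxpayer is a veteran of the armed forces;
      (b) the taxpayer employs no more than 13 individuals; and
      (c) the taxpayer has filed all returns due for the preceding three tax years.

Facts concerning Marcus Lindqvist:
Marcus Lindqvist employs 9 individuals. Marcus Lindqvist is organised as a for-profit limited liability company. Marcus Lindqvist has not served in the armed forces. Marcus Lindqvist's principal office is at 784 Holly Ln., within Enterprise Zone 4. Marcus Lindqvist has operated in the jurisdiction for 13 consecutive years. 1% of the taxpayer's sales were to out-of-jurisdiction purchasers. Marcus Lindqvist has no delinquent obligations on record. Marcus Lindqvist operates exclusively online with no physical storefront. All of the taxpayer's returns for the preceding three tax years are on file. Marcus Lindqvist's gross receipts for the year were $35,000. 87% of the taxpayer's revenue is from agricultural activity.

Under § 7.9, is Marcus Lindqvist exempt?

(i) has storefront — not satisfied.
(ii) >60% out-of-jur. sales — fails.
(a): F OR F → false.
(b) in enterprise zone — holds.
(1) = F AND T = false.
(a) ≥ 9 yrs in jurisdiction — met.
(b) ≥50% agricultural — satisfied.
(i) nonprofit — not satisfied.
(ii) receipts ≤ $25,000 — fails.
(c): F OR F → false.
So (2) is not satisfied (T AND T AND F).
(a) veteran — not met.
(b) ≤ 13 employees — holds.
(c) returns current — satisfied.
So (3) is not satisfied (F AND T AND T).
Overall: F OR F OR F → false.

No — not exempt.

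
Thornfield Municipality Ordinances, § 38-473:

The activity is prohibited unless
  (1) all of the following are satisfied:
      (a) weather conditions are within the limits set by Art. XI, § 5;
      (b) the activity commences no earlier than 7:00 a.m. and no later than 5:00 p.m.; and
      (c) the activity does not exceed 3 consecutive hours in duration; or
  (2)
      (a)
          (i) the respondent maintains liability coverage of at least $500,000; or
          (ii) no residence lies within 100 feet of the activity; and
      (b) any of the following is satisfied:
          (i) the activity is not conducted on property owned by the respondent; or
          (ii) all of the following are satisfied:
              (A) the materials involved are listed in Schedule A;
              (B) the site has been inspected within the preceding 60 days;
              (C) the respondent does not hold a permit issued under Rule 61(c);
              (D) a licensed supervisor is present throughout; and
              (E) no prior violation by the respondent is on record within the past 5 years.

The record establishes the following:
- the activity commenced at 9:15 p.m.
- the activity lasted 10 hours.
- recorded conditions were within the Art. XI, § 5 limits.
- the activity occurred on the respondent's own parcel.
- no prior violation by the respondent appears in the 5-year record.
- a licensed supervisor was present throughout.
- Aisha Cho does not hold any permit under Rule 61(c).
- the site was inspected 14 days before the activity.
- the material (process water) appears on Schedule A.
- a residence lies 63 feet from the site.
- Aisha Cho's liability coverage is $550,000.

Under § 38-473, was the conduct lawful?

Yes — lawful.

(a) weather ok — holds.
(b) start within hours — fails.
(c) ≤ 3 hrs duration — not met.
(1) = T AND F AND F = false.
(i) coverage ≥ $500,000 — met.
(ii) no residence in 100 ft — not met.
(a): T OR F → true.
(i) not (own property) — not met.
(A) Schedule A material — satisfied.
(B) site inspected — holds.
(C) not (holds permit) — met.
(D) supervisor present — holds.
(E) no prior violation — satisfied.
So (ii) is satisfied (T AND T AND T AND T AND T).
(b) = F OR T = true.
(2): T AND T → true.
Overall: F OR T → true.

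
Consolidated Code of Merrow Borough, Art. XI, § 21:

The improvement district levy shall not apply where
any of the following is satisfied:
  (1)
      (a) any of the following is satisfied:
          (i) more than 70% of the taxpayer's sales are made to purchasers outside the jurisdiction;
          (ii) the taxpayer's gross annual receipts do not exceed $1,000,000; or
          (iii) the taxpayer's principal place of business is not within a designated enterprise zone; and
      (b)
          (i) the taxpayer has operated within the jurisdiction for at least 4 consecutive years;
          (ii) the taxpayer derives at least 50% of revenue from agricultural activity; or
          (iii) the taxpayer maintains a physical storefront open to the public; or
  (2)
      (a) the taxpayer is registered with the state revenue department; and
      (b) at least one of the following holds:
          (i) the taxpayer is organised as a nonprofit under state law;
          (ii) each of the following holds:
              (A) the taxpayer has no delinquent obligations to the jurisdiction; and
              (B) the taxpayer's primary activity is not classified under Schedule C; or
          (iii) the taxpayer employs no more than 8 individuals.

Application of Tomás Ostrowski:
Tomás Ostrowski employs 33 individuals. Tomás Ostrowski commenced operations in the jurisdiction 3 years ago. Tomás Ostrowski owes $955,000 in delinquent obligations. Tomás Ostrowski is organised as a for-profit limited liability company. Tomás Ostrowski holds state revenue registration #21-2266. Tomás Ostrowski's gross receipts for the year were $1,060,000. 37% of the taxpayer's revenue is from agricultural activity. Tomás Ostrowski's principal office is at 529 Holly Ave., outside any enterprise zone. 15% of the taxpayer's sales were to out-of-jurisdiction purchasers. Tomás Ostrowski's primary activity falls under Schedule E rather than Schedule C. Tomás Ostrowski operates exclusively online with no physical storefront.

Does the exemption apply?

(i) >70% out-of-jur. sales — not met.
(ii) receipts ≤ $1,000,000 — fails.
(iii) not (in enterprise zone) — met.
(a) = F OR F OR T = true.
(i) ≥ 4 yrs in jurisdiction — not met.
(ii) ≥50% agricultural — fails.
(iii) has storefront — not met.
(b): F OR F OR F → false.
(1): T AND F → false.
(a) state-registered — met.
(i) nonprofit — not met.
(A) no delinquency — not met.
(B) not (Schedule C activity) — satisfied.
(ii) = F AND T = false.
(iii) ≤ 8 employees — not met.
(b) = F OR F OR F = false.
(2): T AND F → false.
Overall: F OR F → false.

No — not exempt.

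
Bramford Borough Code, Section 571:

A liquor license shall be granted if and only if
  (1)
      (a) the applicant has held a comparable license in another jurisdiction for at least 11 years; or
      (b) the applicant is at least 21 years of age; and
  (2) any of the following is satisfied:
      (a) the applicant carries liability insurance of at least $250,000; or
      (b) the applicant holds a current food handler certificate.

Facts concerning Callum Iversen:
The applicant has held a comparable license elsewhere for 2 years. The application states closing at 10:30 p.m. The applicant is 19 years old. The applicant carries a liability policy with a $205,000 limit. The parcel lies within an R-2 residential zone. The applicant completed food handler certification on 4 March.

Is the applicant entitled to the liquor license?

(a) prior license ≥ 11 yr — not satisfied.
(b) age ≥ 21 — not met.
(1) = F OR F = false.
(a) insurance ≥ $250,000 — fails.
(b) food handler cert. — holds.
(2) = F OR T = true.
Overall: F AND T → false.

No — denied.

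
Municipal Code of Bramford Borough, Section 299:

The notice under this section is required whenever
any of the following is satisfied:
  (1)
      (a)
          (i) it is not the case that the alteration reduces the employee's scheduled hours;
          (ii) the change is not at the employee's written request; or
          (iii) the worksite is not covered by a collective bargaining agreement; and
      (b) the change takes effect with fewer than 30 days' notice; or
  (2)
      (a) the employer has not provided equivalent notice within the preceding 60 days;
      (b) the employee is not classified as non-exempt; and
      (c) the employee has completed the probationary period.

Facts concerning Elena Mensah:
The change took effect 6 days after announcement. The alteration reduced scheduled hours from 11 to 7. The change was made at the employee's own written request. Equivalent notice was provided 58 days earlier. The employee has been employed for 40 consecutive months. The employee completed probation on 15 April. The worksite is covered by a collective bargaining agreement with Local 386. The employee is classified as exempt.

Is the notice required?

(i) not (hours reduced) — not met.
(ii) not employee-requested — fails.
(iii) no CBA — fails.
So (a) is not satisfied (F OR F OR F).
(b) < 30 days' notice — holds.
(1) = F AND T = false.
(a) no recent notice — not satisfied.
(b) not (non-exempt) — holds.
(c) past probation — satisfied.
So (2) is not satisfied (F AND T AND T).
Overall = F OR F = false.

No — not required.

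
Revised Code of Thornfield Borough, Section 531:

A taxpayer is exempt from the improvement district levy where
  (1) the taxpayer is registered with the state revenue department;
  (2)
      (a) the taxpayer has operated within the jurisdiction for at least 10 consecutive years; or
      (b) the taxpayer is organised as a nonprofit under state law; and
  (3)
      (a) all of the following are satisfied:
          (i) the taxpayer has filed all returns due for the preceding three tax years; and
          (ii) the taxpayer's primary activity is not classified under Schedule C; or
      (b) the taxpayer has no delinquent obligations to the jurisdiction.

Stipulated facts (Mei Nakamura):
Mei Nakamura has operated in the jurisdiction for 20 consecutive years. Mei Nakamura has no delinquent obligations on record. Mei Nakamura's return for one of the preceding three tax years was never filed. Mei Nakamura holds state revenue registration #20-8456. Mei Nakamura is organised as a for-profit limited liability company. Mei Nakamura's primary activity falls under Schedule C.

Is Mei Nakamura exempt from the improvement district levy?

(1) state-registered — met.
(a) ≥ 10 yrs in jurisdiction — satisfied.
(b) nonprofit — fails.
(2) = T OR F = true.
(i) returns current — not satisfied.
(ii) not (Schedule C activity) — fails.
(a) = F AND F = false.
(b) no delinquency — satisfied.
So (3) is satisfied (F OR T).
Overall: T AND T AND T → true.

Yes — exempt.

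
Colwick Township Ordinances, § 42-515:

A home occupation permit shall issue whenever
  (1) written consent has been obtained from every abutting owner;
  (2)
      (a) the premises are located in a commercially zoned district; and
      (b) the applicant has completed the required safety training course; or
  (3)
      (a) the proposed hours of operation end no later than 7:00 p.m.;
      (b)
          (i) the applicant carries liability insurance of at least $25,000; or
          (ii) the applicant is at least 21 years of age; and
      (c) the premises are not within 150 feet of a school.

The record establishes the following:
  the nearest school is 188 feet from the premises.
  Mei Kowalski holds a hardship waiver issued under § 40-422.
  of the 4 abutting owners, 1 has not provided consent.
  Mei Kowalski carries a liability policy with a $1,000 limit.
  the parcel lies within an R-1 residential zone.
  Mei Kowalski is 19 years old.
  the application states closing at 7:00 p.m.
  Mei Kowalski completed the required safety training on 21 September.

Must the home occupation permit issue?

No — denied.

(1) all abutters consent — fails.
(a) commercially zoned — not met.
(b) safety training — holds.
(2): F AND T → false.
(a) closes by 7 p.m. — satisfied.
(i) insurance ≥ $25,000 — not met.
(ii) age ≥ 21 — fails.
(b): F OR F → false.
(c) ≥150 ft from school — holds.
(3) = T AND F AND T = false.
Overall: F OR F OR F → false.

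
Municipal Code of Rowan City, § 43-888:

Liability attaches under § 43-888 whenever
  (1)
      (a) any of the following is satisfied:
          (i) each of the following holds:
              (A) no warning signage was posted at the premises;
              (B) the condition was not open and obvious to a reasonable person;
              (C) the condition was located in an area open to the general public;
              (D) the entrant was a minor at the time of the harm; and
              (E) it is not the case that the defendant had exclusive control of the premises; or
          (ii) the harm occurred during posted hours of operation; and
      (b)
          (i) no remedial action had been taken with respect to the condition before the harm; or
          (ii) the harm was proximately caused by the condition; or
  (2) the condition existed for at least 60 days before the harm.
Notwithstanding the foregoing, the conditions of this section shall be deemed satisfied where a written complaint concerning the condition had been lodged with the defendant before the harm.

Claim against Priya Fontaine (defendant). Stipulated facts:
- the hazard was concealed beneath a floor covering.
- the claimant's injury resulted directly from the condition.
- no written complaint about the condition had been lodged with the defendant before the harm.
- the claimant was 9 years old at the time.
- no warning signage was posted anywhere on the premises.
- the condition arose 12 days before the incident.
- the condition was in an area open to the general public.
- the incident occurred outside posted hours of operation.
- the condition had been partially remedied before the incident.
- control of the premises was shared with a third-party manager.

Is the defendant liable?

Yes — liable.

(A) no signage posted — met.
(B) not open/obvious — holds.
(C) public area — holds.
(D) entrant a minor — satisfied.
(E) not (exclusive control) — satisfied.
(i) = T AND T AND T AND T AND T = true.
(ii) during posted hours — not satisfied.
(a) = T OR F = true.
(i) no remedial action — not satisfied.
(ii) proximate cause — holds.
(b) = F OR T = true.
So (1) is satisfied (T AND T).
(2) condition ≥60 days old — not satisfied.
So Overall is satisfied (T OR F).
Exception (complaint lodged) — not satisfied.
Result: main true OR exception false → true.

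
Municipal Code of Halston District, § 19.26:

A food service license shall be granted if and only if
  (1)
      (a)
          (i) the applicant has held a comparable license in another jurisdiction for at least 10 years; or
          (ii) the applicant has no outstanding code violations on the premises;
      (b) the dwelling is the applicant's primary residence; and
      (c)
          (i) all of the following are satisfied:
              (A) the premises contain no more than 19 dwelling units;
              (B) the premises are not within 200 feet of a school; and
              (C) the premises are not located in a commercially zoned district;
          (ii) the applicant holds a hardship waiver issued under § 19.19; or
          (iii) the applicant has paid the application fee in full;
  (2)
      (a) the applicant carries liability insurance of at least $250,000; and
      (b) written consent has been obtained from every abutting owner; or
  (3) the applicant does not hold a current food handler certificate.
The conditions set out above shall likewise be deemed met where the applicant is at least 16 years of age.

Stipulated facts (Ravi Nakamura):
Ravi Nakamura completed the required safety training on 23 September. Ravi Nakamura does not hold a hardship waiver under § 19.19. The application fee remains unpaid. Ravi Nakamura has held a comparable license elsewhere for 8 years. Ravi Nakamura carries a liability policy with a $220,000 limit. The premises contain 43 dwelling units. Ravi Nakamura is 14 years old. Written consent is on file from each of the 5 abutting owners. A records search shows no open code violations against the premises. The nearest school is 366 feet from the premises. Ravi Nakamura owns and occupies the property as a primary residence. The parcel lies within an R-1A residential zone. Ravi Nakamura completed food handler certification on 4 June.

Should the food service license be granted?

(i) prior license ≥ 10 yr — not satisfied.
(ii) no code violations — satisfied.
(a): F OR T → true.
(b) primary residence — met.
(A) ≤ 19 units — not met.
(B) ≥200 ft from school — satisfied.
(C) not (commercially zoned) — holds.
So (i) is not satisfied (F AND T AND T).
(ii) hardship waiver — not satisfied.
(iii) fee paid — not satisfied.
(c) = F OR F OR F = false.
(1) = T AND T AND F = false.
(a) insurance ≥ $250,000 — not met.
(b) all abutters consent — satisfied.
(2): F AND T → false.
(3) not (food handler cert.) — not satisfied.
Overall: F OR F OR F → false.
Exception (age ≥ 16) — not satisfied.
Result: main false OR exception false → false.

No — denied.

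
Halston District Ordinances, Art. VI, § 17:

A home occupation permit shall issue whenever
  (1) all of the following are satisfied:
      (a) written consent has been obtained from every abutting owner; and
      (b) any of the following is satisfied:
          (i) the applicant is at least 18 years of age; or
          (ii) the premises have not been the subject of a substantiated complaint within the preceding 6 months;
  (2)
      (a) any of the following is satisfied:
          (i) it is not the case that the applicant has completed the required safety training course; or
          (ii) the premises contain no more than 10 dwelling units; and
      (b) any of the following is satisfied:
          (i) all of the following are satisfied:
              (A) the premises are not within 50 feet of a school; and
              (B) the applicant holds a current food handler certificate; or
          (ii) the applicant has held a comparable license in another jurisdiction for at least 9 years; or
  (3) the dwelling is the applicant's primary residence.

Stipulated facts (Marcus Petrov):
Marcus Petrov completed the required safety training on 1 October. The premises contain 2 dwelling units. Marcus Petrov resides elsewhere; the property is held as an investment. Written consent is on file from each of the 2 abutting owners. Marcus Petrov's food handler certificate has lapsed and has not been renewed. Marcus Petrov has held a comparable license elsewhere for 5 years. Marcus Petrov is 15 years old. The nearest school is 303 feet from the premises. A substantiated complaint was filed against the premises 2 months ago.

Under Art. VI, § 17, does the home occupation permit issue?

No — denied.

(a) all abutters consent — met.
(i) age ≥ 18 — not satisfied.
(ii) no complaint in 6 mo. — not satisfied.
(b) = F OR F = false.
So (1) is not satisfied (T AND F).
(i) not (safety training) — fails.
(ii) ≤ 10 units — holds.
So (a) is satisfied (F OR T).
(A) ≥50 ft from school — holds.
(B) food handler cert. — not met.
So (i) is not satisfied (T AND F).
(ii) prior license ≥ 9 yr — not met.
(b) = F OR F = false.
(2): T AND F → false.
(3) primary residence — fails.
Overall = F OR F OR F = false.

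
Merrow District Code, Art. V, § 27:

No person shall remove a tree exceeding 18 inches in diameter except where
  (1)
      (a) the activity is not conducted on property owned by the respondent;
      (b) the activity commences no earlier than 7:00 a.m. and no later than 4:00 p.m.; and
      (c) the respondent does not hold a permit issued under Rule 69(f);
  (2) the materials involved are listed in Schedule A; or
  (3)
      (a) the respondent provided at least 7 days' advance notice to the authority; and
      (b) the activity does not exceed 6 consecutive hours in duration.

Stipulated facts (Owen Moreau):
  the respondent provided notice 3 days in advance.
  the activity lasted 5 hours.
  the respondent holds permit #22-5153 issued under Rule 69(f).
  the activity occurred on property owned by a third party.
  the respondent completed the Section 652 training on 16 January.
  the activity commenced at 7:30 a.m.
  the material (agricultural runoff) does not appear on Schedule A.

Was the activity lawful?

(a) not (own property) — satisfied.
(b) start within hours — holds.
(c) not (holds permit) — not met.
(1) = T AND T AND F = false.
(2) Schedule A material — not met.
(a) ≥7 days' notice — not met.
(b) ≤ 6 hrs duration — satisfied.
So (3) is not satisfied (F AND T).
Overall: F OR F OR F → false.

No — unlawful.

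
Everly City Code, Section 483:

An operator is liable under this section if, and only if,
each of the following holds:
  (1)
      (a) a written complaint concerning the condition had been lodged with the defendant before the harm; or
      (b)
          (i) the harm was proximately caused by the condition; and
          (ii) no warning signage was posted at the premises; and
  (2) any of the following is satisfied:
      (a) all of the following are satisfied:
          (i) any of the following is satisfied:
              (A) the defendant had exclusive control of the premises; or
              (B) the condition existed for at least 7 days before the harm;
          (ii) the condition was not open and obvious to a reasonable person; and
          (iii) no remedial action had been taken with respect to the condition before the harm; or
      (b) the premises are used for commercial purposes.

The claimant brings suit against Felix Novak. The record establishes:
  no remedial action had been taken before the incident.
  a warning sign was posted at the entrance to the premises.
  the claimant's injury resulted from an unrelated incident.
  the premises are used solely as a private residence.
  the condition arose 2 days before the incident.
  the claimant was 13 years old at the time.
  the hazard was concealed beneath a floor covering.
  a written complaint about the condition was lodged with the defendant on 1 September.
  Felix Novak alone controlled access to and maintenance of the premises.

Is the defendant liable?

Yes — liable.

(a) complaint lodged — met.
(i) proximate cause — not met.
(ii) no signage posted — not satisfied.
(b) = F AND F = false.
So (1) is satisfied (T OR F).
(A) exclusive control — holds.
(B) condition ≥7 days old — not met.
(i): T OR F → true.
(ii) not open/obvious — met.
(iii) no remedial action — satisfied.
(a): T AND T AND T → true.
(b) commercial use — not met.
So (2) is satisfied (T OR F).
Overall = T AND T = true.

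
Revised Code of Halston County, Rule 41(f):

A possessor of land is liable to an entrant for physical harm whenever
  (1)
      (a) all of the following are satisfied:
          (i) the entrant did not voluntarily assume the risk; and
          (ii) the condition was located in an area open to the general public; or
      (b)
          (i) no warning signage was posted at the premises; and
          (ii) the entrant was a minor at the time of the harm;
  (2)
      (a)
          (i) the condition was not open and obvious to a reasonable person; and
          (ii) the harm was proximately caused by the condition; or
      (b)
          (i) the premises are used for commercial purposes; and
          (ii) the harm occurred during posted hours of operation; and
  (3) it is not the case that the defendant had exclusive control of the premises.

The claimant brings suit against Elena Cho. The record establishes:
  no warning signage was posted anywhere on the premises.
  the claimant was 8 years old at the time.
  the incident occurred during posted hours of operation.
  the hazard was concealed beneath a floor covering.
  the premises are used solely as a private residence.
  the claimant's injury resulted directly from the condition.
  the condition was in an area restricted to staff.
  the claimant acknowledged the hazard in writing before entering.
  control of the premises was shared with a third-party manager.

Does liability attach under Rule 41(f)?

Yes — liable.

(i) no assumed risk — not met.
(ii) public area — fails.
So (a) is not satisfied (F AND F).
(i) no signage posted — satisfied.
(ii) entrant a minor — met.
(b) = T AND T = true.
(1) = F OR T = true.
(i) not open/obvious — satisfied.
(ii) proximate cause — satisfied.
So (a) is satisfied (T AND T).
(i) commercial use — not met.
(ii) during posted hours — met.
(b) = F AND T = false.
(2): T OR F → true.
(3) not (exclusive control) — satisfied.
Overall = T AND T AND T = true.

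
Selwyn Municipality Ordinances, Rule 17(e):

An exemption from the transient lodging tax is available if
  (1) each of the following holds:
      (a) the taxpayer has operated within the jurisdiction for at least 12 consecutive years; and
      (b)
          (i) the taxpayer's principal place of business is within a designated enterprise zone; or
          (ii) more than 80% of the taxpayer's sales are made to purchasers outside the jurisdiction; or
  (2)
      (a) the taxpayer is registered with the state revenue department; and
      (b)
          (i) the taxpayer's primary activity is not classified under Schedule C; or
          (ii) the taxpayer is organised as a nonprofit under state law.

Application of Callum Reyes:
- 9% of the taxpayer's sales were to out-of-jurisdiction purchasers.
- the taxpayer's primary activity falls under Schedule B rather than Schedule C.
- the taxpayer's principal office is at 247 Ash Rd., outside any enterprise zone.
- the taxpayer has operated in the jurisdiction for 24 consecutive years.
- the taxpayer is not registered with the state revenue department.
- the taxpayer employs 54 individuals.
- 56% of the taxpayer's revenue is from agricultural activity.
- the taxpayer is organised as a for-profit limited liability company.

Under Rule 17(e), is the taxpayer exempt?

No — not exempt.

(a) ≥ 12 yrs in jurisdiction — satisfied.
(i) in enterprise zone — not met.
(ii) >80% out-of-jur. sales — fails.
(b) = F OR F = false.
(1): T AND F → false.
(a) state-registered — fails.
(i) not (Schedule C activity) — holds.
(ii) nonprofit — not satisfied.
(b): T OR F → true.
So (2) is not satisfied (F AND T).
Overall = F OR F = false.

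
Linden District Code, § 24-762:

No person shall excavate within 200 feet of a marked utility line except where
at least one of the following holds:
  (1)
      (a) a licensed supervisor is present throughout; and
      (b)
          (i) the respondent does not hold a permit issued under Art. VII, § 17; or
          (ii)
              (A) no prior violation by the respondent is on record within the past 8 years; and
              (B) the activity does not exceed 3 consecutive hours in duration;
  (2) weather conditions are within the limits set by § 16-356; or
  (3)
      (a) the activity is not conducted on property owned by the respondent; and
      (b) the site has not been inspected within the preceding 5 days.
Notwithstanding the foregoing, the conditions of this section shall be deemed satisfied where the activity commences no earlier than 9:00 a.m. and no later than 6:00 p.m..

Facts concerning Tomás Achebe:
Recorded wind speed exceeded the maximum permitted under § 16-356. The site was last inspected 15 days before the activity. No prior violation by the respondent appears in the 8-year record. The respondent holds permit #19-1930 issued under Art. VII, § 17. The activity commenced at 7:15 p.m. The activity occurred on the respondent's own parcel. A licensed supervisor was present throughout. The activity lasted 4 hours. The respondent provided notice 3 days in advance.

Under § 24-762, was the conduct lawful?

(a) supervisor present — met.
(i) not (holds permit) — not satisfied.
(A) no prior violation — holds.
(B) ≤ 3 hrs duration — not satisfied.
So (ii) is not satisfied (T AND F).
So (b) is not satisfied (F OR F).
(1) = T AND F = false.
(2) weather ok — not met.
(a) not (own property) — not met.
(b) not (site inspected) — satisfied.
So (3) is not satisfied (F AND T).
Overall = F OR F OR F = false.
Exception (start within hours) — not satisfied.
Result: main false OR exception false → false.

No — unlawful.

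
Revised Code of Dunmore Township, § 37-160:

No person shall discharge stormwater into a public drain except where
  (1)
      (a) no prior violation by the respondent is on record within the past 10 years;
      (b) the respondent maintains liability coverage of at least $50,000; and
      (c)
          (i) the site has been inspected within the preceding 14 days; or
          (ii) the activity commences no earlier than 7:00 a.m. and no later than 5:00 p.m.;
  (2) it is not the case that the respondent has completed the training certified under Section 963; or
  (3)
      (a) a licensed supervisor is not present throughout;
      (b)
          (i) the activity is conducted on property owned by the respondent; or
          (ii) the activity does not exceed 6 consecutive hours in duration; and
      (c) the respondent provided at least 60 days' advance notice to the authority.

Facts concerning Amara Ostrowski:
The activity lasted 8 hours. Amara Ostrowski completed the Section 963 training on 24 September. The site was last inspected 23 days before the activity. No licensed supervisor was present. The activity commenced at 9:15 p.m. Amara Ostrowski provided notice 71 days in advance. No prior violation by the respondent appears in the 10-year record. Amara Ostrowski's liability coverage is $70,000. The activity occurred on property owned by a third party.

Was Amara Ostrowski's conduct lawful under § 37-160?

(a) no prior violation — satisfied.
(b) coverage ≥ $50,000 — holds.
(i) site inspected — fails.
(ii) start within hours — not satisfied.
(c) = F OR F = false.
(1) = T AND T AND F = false.
(2) not (training certified) — fails.
(a) not (supervisor present) — met.
(i) own property — fails.
(ii) ≤ 6 hrs duration — not satisfied.
(b): F OR F → false.
(c) ≥60 days' notice — holds.
(3) = T AND F AND T = false.
So Overall is not satisfied (F OR F OR F).

No — unlawful.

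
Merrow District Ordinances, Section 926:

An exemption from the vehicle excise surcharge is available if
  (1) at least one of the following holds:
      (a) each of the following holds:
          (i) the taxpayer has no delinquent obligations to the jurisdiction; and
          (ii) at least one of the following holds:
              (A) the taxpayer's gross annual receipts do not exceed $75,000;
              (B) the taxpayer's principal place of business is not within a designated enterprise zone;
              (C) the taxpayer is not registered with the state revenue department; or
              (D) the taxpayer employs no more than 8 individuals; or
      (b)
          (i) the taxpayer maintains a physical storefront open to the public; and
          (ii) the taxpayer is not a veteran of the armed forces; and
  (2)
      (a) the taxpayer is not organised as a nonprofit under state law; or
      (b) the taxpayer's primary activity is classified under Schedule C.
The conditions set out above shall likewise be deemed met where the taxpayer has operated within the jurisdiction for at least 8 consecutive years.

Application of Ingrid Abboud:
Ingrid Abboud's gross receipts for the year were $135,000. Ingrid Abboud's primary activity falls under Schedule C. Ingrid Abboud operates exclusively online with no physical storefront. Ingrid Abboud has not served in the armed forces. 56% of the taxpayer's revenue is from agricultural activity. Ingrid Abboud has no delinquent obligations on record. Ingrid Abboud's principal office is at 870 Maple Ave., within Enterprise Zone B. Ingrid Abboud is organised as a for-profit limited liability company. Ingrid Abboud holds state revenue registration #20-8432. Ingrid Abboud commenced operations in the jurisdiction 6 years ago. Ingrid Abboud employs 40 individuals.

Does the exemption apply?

(i) no delinquency — satisfied.
(A) receipts ≤ $75,000 — fails.
(B) not (in enterprise zone) — not met.
(C) not (state-registered) — not met.
(D) ≤ 8 employees — not satisfied.
(ii): F OR F OR F OR F → false.
(a): T AND F → false.
(i) has storefront — not satisfied.
(ii) not (veteran) — satisfied.
So (b) is not satisfied (F AND T).
(1): F OR F → false.
(a) not (nonprofit) — satisfied.
(b) Schedule C activity — met.
(2): T OR T → true.
So Overall is not satisfied (F AND T).
Exception (≥ 8 yrs in jurisdiction) — not satisfied.
Result: main false OR exception false → false.

No — not exempt.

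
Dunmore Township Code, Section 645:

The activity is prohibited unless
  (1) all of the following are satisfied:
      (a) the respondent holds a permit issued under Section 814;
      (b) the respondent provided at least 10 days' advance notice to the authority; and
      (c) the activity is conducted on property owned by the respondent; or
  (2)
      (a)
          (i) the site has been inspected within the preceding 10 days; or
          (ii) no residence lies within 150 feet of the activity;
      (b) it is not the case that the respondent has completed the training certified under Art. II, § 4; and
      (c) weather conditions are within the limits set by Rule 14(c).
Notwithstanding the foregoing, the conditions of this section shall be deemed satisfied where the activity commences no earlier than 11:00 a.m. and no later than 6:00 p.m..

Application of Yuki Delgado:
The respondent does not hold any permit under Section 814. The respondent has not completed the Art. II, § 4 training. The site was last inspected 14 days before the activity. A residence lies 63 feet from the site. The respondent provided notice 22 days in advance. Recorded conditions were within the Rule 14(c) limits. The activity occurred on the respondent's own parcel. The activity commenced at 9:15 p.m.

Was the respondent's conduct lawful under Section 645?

No — unlawful.

(a) holds permit — not met.
(b) ≥10 days' notice — holds.
(c) own property — satisfied.
(1): F AND T AND T → false.
(i) site inspected — not satisfied.
(ii) no residence in 150 ft — not met.
(a) = F OR F = false.
(b) not (training certified) — holds.
(c) weather ok — holds.
So (2) is not satisfied (F AND T AND T).
Overall = F OR F = false.
Exception (start within hours) — not satisfied.
Result: main false OR exception false → false.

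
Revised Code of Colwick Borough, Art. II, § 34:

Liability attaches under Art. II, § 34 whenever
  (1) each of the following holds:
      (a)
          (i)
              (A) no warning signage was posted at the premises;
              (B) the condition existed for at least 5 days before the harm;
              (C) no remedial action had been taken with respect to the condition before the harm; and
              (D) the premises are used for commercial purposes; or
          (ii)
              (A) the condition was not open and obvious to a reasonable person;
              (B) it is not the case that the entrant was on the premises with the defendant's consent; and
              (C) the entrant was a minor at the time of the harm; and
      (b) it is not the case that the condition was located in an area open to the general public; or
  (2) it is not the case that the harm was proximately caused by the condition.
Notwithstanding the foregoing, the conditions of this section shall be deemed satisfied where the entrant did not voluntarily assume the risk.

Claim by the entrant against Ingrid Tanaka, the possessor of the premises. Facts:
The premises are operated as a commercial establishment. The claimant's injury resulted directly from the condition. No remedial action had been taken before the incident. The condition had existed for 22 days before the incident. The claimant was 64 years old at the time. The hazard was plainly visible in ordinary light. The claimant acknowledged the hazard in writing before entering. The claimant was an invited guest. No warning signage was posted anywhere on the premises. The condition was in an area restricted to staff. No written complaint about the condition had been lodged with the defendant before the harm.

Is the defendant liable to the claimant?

(A) no signage posted — holds.
(B) condition ≥5 days old — holds.
(C) no remedial action — holds.
(D) commercial use — met.
(i): T AND T AND T AND T → true.
(A) not open/obvious — not met.
(B) not (consent to enter) — fails.
(C) entrant a minor — fails.
(ii) = F AND F AND F = false.
(a) = T OR F = true.
(b) not (public area) — satisfied.
(1) = T AND T = true.
(2) not (proximate cause) — not satisfied.
Overall = T OR F = true.
Exception (no assumed risk) — not satisfied.
Result: main true OR exception false → true.

Yes — liable.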